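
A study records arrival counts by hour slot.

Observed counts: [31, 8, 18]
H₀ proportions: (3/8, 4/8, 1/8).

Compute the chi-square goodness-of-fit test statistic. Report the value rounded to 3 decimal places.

n = 57; E_i = n·p_i = [21.38, 28.50, 7.12]
χ² = (31−21.38)²/21.38 + (8−28.50)²/28.50 + (18−7.12)²/7.12 = 35.6784
df = 2

test statistic = 35.678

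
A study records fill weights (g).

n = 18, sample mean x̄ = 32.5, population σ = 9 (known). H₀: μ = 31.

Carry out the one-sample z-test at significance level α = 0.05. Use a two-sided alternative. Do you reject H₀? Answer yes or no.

reject H₀: no

SE = σ/√n = 9/√18 = 2.1213
z = (x̄−μ₀)/SE = (32.5−31)/2.1213 = 0.7071
p-value (two-sided) = 0.47950
At α=0.05: p ≥ α → fail to reject H₀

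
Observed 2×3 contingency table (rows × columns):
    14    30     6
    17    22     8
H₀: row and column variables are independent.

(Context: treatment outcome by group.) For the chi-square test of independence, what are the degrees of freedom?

degrees of freedom = 2

df = (r−1)(c−1) = (2−1)·(3−1) = 2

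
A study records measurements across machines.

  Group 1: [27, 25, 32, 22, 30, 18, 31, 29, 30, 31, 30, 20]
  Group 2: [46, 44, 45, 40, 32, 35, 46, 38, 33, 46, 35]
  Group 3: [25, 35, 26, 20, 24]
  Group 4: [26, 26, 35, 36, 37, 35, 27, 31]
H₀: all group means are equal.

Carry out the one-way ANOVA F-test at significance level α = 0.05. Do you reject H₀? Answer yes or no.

reject H₀: yes

Group means [27.08, 40.00, 26.00, 31.62], grand mean 31.889
SSB = Σnᵢ(x̄ᵢ−x̄)² = 1174.764; SSW = ΣΣ(x−x̄ᵢ)² = 840.792
MSB = 1174.764/3 = 391.5880; MSW = 840.792/32 = 26.2747
F = MSB/MSW = 14.9036
df = (3, 32)
p-value (upper-tail) = 0.00000
At α=0.05: p < α → reject H₀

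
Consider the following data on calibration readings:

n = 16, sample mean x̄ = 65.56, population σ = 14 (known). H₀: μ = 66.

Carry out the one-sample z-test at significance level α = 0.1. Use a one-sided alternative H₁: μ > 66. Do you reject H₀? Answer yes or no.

reject H₀: no

SE = σ/√n = 14/√16 = 3.5000
z = (x̄−μ₀)/SE = (65.56−66)/3.5000 = -0.1257
p-value (one-sided, H₁ greater) = 0.55002
At α=0.1: p ≥ α → fail to reject H₀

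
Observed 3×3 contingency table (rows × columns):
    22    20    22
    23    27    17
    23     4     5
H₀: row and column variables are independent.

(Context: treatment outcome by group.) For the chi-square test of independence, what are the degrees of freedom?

df = (r−1)(c−1) = (3−1)·(3−1) = 4

degrees of freedom = 4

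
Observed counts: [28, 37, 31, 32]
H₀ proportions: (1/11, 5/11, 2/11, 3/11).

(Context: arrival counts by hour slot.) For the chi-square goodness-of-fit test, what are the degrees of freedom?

degrees of freedom = 3

df = k − 1 = 4 − 1 = 3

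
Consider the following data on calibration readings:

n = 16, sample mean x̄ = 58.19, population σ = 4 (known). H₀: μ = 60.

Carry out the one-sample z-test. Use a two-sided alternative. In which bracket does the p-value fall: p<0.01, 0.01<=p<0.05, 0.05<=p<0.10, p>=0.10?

p-value bracket: 0.05<=p<0.10

SE = σ/√n = 4/√16 = 1.0000
z = (x̄−μ₀)/SE = (58.19−60)/1.0000 = -1.8100
p-value (two-sided) = 0.07030
→ bracket: 0.05<=p<0.10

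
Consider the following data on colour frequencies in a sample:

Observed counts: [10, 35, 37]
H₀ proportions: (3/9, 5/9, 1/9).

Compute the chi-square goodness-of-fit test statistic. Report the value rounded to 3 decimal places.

test statistic = 98.805

n = 82; E_i = n·p_i = [27.33, 45.56, 9.11]
χ² = (10−27.33)²/27.33 + (35−45.56)²/45.56 + (37−9.11)²/9.11 = 98.8049
df = 2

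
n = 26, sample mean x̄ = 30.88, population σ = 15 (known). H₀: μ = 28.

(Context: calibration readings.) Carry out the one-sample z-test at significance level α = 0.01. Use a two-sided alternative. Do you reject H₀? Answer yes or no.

SE = σ/√n = 15/√26 = 2.9417
z = (x̄−μ₀)/SE = (30.88−28)/2.9417 = 0.9790
p-value (two-sided) = 0.32757
At α=0.01: p ≥ α → fail to reject H₀

reject H₀: no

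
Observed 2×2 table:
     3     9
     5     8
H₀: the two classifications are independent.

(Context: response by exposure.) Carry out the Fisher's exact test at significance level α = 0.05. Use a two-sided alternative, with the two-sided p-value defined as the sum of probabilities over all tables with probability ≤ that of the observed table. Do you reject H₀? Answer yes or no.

Margins: r₁=12, r₂=13, c₁=8, c₂=17, n=25
p_obs = C(12,3)·C(13,5)/C(25,8); sum pmf over tables with pmf ≤ p_obs
p-value (two-sided) = 0.67277
At α=0.05: p ≥ α → fail to reject H₀

reject H₀: no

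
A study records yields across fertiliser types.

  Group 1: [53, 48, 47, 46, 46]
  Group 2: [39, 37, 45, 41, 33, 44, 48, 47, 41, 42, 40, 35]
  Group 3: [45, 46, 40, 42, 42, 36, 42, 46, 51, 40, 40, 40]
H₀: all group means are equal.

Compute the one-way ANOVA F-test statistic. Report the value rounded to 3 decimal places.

Group means [48.00, 41.00, 42.50], grand mean 42.828
SSB = Σnᵢ(x̄ᵢ−x̄)² = 175.138; SSW = ΣΣ(x−x̄ᵢ)² = 437.000
MSB = 175.138/2 = 87.5690; MSW = 437.000/26 = 16.8077
F = MSB/MSW = 5.2101
df = (2, 26)

test statistic = 5.210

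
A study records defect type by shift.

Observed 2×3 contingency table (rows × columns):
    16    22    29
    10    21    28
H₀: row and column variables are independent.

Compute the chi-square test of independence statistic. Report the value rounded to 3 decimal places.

Row totals [67, 59], col totals [26, 43, 57], n=126
χ² = (16−13.83)²/13.83 + (22−22.87)²/22.87 + (29−30.31)²/30.31 + (10−12.17)²/12.17 + (21−20.13)²/20.13 + (28−26.69)²/26.69 = 0.9212
df = 2

test statistic = 0.921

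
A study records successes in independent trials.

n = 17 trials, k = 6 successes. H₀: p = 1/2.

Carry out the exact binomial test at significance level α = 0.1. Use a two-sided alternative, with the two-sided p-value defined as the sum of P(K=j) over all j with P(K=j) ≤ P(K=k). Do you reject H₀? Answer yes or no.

Exact binomial: n=17, k=6, p₀=1/2=0.5000
P(X=j) = C(n,j)·p₀^j·(1−p₀)^(n−j); p = Σ P(X=j) over j with P(X=j) ≤ P(X=6)
p-value (two-sided) = 0.33231
At α=0.1: p ≥ α → fail to reject H₀

reject H₀: no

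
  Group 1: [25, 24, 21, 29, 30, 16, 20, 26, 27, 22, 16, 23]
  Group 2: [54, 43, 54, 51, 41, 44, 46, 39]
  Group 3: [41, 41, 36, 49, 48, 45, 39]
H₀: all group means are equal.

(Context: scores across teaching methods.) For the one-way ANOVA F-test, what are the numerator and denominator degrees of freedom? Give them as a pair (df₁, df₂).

k = 3 groups, N = 27 total
df = (k−1, N−k) = (3−1, 27−3) = (2, 24)

degrees of freedom = [2, 24]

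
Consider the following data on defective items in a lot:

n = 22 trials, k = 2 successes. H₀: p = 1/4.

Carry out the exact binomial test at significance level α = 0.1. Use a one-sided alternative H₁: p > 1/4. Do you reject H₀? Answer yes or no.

Exact binomial: n=22, k=2, p₀=1/4=0.2500
P(X≥2) from Σ C(n,i)·p₀^i·(1−p₀)^(n−i)
p-value (one-sided, H₁ greater) = 0.98513
At α=0.1: p ≥ α → fail to reject H₀

reject H₀: no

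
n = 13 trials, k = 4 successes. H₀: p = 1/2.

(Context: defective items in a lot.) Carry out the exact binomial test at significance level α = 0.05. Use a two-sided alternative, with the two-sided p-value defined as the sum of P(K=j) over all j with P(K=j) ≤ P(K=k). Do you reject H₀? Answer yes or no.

reject H₀: no

Exact binomial: n=13, k=4, p₀=1/2=0.5000
P(X=j) = C(n,j)·p₀^j·(1−p₀)^(n−j); p = Σ P(X=j) over j with P(X=j) ≤ P(X=4)
p-value (two-sided) = 0.26685
At α=0.05: p ≥ α → fail to reject H₀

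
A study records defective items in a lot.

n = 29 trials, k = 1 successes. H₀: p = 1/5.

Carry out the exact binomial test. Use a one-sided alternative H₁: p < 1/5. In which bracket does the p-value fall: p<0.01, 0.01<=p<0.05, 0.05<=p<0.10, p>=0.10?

p-value bracket: 0.01<=p<0.05

Exact binomial: n=29, k=1, p₀=1/5=0.2000
P(X≤1) from Σ C(n,i)·p₀^i·(1−p₀)^(n−i)
p-value (one-sided, H₁ less) = 0.01277
→ bracket: 0.01<=p<0.05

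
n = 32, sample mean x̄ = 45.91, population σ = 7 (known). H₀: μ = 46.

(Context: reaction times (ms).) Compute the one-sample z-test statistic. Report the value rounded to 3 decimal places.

test statistic = -0.073

SE = σ/√n = 7/√32 = 1.2374
z = (x̄−μ₀)/SE = (45.91−46)/1.2374 = -0.0727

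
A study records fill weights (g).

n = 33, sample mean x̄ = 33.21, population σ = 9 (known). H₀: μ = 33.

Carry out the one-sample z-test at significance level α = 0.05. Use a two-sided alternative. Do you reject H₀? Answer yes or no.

reject H₀: no

SE = σ/√n = 9/√33 = 1.5667
z = (x̄−μ₀)/SE = (33.21−33)/1.5667 = 0.1340
p-value (two-sided) = 0.89337
At α=0.05: p ≥ α → fail to reject H₀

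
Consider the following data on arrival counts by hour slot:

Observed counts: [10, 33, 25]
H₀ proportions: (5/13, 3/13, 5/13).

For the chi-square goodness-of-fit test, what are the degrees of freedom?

df = k − 1 = 3 − 1 = 2

degrees of freedom = 2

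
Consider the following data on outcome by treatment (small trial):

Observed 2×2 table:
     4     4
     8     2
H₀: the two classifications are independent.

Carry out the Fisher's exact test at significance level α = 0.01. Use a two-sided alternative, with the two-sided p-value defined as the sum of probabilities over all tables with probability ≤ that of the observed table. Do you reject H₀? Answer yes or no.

reject H₀: no

Margins: r₁=8, r₂=10, c₁=12, c₂=6, n=18
p_obs = C(8,4)·C(10,8)/C(18,12); sum pmf over tables with pmf ≤ p_obs
p-value (two-sided) = 0.32127
At α=0.01: p ≥ α → fail to reject H₀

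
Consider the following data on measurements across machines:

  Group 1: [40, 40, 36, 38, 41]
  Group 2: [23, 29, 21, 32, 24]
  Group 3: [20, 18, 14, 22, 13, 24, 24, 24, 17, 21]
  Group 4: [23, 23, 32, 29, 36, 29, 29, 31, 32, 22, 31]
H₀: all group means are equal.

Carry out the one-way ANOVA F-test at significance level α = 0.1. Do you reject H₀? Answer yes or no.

reject H₀: yes

Group means [39.00, 25.80, 19.70, 28.82], grand mean 27.032
SSB = Σnᵢ(x̄ᵢ−x̄)² = 1296.431; SSW = ΣΣ(x−x̄ᵢ)² = 444.536
MSB = 1296.431/3 = 432.1438; MSW = 444.536/27 = 16.4643
F = MSB/MSW = 26.2473
df = (3, 27)
p-value (upper-tail) = 0.00000
At α=0.1: p < α → reject H₀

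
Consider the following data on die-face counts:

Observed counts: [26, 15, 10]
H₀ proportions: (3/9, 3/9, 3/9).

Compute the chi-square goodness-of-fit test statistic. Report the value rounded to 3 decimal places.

n = 51; E_i = n·p_i = [17.00, 17.00, 17.00]
χ² = (26−17.00)²/17.00 + (15−17.00)²/17.00 + (10−17.00)²/17.00 = 7.8824
df = 2

test statistic = 7.882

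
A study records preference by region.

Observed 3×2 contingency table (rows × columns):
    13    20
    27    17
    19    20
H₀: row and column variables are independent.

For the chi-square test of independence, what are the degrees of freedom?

df = (r−1)(c−1) = (3−1)·(2−1) = 2

degrees of freedom = 2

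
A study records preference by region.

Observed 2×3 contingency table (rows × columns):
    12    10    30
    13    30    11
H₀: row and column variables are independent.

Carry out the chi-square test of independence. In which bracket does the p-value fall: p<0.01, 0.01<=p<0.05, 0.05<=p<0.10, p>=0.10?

p-value bracket: p<0.01

Row totals [52, 54], col totals [25, 40, 41], n=106
χ² = (12−12.26)²/12.26 + (10−19.62)²/19.62 + (30−20.11)²/20.11 + (13−12.74)²/12.74 + (30−20.38)²/20.38 + (11−20.89)²/20.89 = 18.8138
df = 2
p-value (upper-tail) = 0.00008
→ bracket: p<0.01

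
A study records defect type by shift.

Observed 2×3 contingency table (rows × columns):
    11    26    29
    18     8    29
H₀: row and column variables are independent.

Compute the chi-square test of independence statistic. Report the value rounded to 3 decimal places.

test statistic = 10.304

Row totals [66, 55], col totals [29, 34, 58], n=121
χ² = (11−15.82)²/15.82 + (26−18.55)²/18.55 + (29−31.64)²/31.64 + (18−13.18)²/13.18 + (8−15.45)²/15.45 + (29−26.36)²/26.36 = 10.3042
df = 2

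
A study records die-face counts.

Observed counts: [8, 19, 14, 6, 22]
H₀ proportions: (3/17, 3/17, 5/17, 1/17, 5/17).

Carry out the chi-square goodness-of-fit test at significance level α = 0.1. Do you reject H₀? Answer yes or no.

n = 69; E_i = n·p_i = [12.18, 12.18, 20.29, 4.06, 20.29]
χ² = (8−12.18)²/12.18 + (19−12.18)²/12.18 + (14−20.29)²/20.29 + (6−4.06)²/4.06 + (22−20.29)²/20.29 = 8.2802
df = 4
p-value (upper-tail) = 0.08184
At α=0.1: p < α → reject H₀

reject H₀: yes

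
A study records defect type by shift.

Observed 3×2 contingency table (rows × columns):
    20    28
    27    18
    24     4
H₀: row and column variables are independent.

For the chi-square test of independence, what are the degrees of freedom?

df = (r−1)(c−1) = (3−1)·(2−1) = 2

degrees of freedom = 2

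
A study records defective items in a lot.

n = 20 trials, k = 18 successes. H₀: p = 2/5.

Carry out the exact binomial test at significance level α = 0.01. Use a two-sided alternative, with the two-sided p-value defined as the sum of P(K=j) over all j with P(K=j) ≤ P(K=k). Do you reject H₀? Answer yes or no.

reject H₀: yes

Exact binomial: n=20, k=18, p₀=2/5=0.4000
P(X=j) = C(n,j)·p₀^j·(1−p₀)^(n−j); p = Σ P(X=j) over j with P(X=j) ≤ P(X=18)
p-value (two-sided) = 0.00001
At α=0.01: p < α → reject H₀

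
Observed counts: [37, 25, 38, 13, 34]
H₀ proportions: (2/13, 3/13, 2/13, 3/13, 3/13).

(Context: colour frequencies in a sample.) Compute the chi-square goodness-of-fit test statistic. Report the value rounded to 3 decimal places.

n = 147; E_i = n·p_i = [22.62, 33.92, 22.62, 33.92, 33.92]
χ² = (37−22.62)²/22.62 + (25−33.92)²/33.92 + (38−22.62)²/22.62 + (13−33.92)²/33.92 + (34−33.92)²/33.92 = 34.8673
df = 4

test statistic = 34.867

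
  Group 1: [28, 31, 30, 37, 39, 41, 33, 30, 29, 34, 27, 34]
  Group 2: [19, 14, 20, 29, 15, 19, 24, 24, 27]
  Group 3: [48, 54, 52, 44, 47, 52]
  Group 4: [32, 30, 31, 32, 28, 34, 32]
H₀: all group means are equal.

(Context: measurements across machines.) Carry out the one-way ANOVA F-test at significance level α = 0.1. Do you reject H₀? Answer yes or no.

Group means [32.75, 21.22, 49.50, 31.29], grand mean 32.353
SSB = Σnᵢ(x̄ᵢ−x̄)² = 2889.031; SSW = ΣΣ(x−x̄ᵢ)² = 520.734
MSB = 2889.031/3 = 963.0102; MSW = 520.734/30 = 17.3578
F = MSB/MSW = 55.4800
df = (3, 30)
p-value (upper-tail) = 0.00000
At α=0.1: p < α → reject H₀

reject H₀: yes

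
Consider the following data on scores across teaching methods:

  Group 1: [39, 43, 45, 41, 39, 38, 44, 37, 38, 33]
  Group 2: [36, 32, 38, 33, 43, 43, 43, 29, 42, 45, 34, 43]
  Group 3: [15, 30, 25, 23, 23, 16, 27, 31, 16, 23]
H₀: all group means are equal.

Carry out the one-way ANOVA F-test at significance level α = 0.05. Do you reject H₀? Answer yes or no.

Group means [39.70, 38.42, 22.90], grand mean 33.969
SSB = Σnᵢ(x̄ᵢ−x̄)² = 1791.052; SSW = ΣΣ(x−x̄ᵢ)² = 737.917
MSB = 1791.052/2 = 895.5260; MSW = 737.917/29 = 25.4454
F = MSB/MSW = 35.1940
df = (2, 29)
p-value (upper-tail) = 0.00000
At α=0.05: p < α → reject H₀

reject H₀: yes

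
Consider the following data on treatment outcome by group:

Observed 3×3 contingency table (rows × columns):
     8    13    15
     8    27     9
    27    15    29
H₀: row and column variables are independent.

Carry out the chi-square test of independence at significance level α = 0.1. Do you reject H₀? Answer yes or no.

reject H₀: yes

Row totals [36, 44, 71], col totals [43, 55, 53], n=151
χ² = (8−10.25)²/10.25 + (13−13.11)²/13.11 + (15−12.64)²/12.64 + (8−12.53)²/12.53 + (27−16.03)²/16.03 + (9−15.44)²/15.44 + (27−20.22)²/20.22 + (15−25.86)²/25.86 + (29−24.92)²/24.92 = 20.2814
df = 4
p-value (upper-tail) = 0.00044
At α=0.1: p < α → reject H₀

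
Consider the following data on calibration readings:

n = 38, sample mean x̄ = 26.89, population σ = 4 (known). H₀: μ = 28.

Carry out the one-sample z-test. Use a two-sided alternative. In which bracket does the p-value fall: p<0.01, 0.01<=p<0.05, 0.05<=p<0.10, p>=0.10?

SE = σ/√n = 4/√38 = 0.6489
z = (x̄−μ₀)/SE = (26.89−28)/0.6489 = -1.7106
p-value (two-sided) = 0.08715
→ bracket: 0.05<=p<0.10

p-value bracket: 0.05<=p<0.10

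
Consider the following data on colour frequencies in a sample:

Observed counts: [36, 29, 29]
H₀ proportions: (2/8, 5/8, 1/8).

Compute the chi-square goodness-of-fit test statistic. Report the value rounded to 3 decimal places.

n = 94; E_i = n·p_i = [23.50, 58.75, 11.75]
χ² = (36−23.50)²/23.50 + (29−58.75)²/58.75 + (29−11.75)²/11.75 = 47.0383
df = 2

test statistic = 47.038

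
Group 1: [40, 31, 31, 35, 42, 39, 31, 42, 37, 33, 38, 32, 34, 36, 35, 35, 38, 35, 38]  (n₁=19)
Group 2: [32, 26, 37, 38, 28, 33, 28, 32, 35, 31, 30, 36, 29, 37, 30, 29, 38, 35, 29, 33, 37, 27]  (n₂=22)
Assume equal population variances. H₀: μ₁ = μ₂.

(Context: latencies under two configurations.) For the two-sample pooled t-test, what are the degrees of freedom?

df = n₁ + n₂ − 2 = 19 + 22 − 2 = 39

degrees of freedom = 39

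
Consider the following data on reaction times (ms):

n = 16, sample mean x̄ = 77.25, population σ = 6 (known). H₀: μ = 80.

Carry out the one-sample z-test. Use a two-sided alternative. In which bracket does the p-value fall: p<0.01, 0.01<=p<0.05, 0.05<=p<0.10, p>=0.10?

SE = σ/√n = 6/√16 = 1.5000
z = (x̄−μ₀)/SE = (77.25−80)/1.5000 = -1.8333
p-value (two-sided) = 0.06675
→ bracket: 0.05<=p<0.10

p-value bracket: 0.05<=p<0.10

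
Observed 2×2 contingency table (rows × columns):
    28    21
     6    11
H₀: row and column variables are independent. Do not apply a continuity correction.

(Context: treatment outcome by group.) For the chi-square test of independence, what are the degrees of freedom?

degrees of freedom = 1

df = (r−1)(c−1) = (2−1)·(2−1) = 1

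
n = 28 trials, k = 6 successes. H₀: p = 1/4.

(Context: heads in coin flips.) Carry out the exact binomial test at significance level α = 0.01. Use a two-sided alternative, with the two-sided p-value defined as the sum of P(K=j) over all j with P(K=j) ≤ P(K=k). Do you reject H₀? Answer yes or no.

Exact binomial: n=28, k=6, p₀=1/4=0.2500
P(X=j) = C(n,j)·p₀^j·(1−p₀)^(n−j); p = Σ P(X=j) over j with P(X=j) ≤ P(X=6)
p-value (two-sided) = 0.82812
At α=0.01: p ≥ α → fail to reject H₀

reject H₀: no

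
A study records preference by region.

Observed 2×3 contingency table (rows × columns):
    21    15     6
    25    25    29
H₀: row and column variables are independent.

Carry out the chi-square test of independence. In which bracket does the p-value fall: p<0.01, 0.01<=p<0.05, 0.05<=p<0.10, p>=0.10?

Row totals [42, 79], col totals [46, 40, 35], n=121
χ² = (21−15.97)²/15.97 + (15−13.88)²/13.88 + (6−12.15)²/12.15 + (25−30.03)²/30.03 + (25−26.12)²/26.12 + (29−22.85)²/22.85 = 7.3338
df = 2
p-value (upper-tail) = 0.02556
→ bracket: 0.01<=p<0.05

p-value bracket: 0.01<=p<0.05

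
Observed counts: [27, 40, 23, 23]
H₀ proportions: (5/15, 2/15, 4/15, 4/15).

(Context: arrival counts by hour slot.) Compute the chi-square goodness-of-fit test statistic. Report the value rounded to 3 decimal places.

n = 113; E_i = n·p_i = [37.67, 15.07, 30.13, 30.13]
χ² = (27−37.67)²/37.67 + (40−15.07)²/15.07 + (23−30.13)²/30.13 + (23−30.13)²/30.13 = 47.6593
df = 3

test statistic = 47.659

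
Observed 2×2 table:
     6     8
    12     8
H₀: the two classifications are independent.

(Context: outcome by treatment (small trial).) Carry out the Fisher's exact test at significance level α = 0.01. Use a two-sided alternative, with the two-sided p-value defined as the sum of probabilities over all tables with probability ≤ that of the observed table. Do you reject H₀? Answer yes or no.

reject H₀: no

Margins: r₁=14, r₂=20, c₁=18, c₂=16, n=34
p_obs = C(14,6)·C(20,12)/C(34,18); sum pmf over tables with pmf ≤ p_obs
p-value (two-sided) = 0.48671
At α=0.01: p ≥ α → fail to reject H₀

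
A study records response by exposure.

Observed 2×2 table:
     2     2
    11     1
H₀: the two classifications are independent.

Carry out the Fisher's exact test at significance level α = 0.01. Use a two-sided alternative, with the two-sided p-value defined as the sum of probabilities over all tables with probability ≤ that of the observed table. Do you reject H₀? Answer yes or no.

reject H₀: no

Margins: r₁=4, r₂=12, c₁=13, c₂=3, n=16
p_obs = C(4,2)·C(12,11)/C(16,13); sum pmf over tables with pmf ≤ p_obs
p-value (two-sided) = 0.13571
At α=0.01: p ≥ α → fail to reject H₀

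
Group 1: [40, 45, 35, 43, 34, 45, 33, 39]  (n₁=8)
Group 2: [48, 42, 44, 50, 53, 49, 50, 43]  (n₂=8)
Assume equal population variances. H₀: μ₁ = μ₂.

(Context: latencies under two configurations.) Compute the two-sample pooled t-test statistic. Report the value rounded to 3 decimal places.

test statistic = -3.677

x̄₁=39.250, s₁=4.862, n₁=8
x̄₂=47.375, s₂=3.926, n₂=8
s_p² = [7·4.862² + 7·3.926²]/14 = 19.5268
SE = √(s_p²·(1/8+1/8)) = 2.2095
t = (39.250−47.375)/2.2095 = -3.6774
df = 14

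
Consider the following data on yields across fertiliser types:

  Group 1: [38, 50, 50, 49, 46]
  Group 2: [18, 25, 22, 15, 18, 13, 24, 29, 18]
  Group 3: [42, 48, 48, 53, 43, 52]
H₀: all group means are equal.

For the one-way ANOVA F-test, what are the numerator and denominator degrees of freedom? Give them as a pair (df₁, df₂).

k = 3 groups, N = 20 total
df = (k−1, N−k) = (3−1, 20−3) = (2, 17)

degrees of freedom = [2, 17]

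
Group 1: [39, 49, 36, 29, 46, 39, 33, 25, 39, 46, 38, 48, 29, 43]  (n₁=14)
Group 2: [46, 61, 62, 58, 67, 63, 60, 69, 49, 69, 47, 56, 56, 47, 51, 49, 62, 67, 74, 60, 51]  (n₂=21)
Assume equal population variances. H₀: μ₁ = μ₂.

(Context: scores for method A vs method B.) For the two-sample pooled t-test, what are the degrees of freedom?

degrees of freedom = 33

df = n₁ + n₂ − 2 = 14 + 21 − 2 = 33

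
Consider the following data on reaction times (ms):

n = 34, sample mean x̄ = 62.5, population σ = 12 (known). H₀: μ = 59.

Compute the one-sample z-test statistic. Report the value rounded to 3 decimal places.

SE = σ/√n = 12/√34 = 2.0580
z = (x̄−μ₀)/SE = (62.5−59)/2.0580 = 1.7007

test statistic = 1.701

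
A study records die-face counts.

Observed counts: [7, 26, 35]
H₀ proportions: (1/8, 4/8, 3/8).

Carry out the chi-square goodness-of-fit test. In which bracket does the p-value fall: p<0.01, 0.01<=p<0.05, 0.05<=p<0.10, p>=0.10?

n = 68; E_i = n·p_i = [8.50, 34.00, 25.50]
χ² = (7−8.50)²/8.50 + (26−34.00)²/34.00 + (35−25.50)²/25.50 = 5.6863
df = 2
p-value (upper-tail) = 0.05824
→ bracket: 0.05<=p<0.10

p-value bracket: 0.05<=p<0.10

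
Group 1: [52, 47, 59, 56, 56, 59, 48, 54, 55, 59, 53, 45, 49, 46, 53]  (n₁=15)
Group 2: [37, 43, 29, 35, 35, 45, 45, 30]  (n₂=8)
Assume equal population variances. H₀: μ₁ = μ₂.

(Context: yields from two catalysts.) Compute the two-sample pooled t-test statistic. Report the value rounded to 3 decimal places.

x̄₁=52.733, s₁=4.788, n₁=15
x̄₂=37.375, s₂=6.368, n₂=8
s_p² = [14·4.788² + 7·6.368²]/21 = 28.8004
SE = √(s_p²·(1/15+1/8)) = 2.3495
t = (52.733−37.375)/2.3495 = 6.5369
df = 21

test statistic = 6.537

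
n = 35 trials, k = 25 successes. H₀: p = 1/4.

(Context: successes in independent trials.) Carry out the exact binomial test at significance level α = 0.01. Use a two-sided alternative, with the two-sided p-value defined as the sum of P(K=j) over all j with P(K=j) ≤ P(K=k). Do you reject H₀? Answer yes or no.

Exact binomial: n=35, k=25, p₀=1/4=0.2500
P(X=j) = C(n,j)·p₀^j·(1−p₀)^(n−j); p = Σ P(X=j) over j with P(X=j) ≤ P(X=25)
p-value (two-sided) = 0.00000
At α=0.01: p < α → reject H₀

reject H₀: yes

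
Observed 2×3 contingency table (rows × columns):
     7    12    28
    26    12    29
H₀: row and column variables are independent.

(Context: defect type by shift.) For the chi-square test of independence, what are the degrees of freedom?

df = (r−1)(c−1) = (2−1)·(3−1) = 2

degrees of freedom = 2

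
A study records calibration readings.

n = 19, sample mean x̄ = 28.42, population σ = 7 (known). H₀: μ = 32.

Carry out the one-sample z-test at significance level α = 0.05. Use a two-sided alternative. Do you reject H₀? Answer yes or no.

reject H₀: yes

SE = σ/√n = 7/√19 = 1.6059
z = (x̄−μ₀)/SE = (28.42−32)/1.6059 = -2.2293
p-value (two-sided) = 0.02580
At α=0.05: p < α → reject H₀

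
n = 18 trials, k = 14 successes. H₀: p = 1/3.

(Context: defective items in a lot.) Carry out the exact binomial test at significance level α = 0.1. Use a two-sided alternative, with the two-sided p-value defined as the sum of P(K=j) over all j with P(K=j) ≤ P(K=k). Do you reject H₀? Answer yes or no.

Exact binomial: n=18, k=14, p₀=1/3=0.3333
P(X=j) = C(n,j)·p₀^j·(1−p₀)^(n−j); p = Σ P(X=j) over j with P(X=j) ≤ P(X=14)
p-value (two-sided) = 0.00014
At α=0.1: p < α → reject H₀

reject H₀: yes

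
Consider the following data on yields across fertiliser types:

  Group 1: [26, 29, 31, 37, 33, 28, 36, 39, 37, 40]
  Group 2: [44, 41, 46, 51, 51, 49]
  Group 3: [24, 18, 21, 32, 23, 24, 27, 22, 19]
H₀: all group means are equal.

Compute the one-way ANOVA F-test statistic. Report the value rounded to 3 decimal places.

test statistic = 50.232

Group means [33.60, 47.00, 23.33], grand mean 33.120
SSB = Σnᵢ(x̄ᵢ−x̄)² = 2020.240; SSW = ΣΣ(x−x̄ᵢ)² = 442.400
MSB = 2020.240/2 = 1010.1200; MSW = 442.400/22 = 20.1091
F = MSB/MSW = 50.2320
df = (2, 22)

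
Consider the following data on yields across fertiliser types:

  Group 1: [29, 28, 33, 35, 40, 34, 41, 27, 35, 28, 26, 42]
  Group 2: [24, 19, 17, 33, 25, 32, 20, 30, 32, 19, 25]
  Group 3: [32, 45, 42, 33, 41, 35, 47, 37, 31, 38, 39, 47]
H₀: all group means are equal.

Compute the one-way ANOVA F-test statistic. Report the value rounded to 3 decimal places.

Group means [33.17, 25.09, 38.92], grand mean 32.600
SSB = Σnᵢ(x̄ᵢ−x̄)² = 1102.908; SSW = ΣΣ(x−x̄ᵢ)² = 1049.492
MSB = 1102.908/2 = 551.4538; MSW = 1049.492/32 = 32.7966
F = MSB/MSW = 16.8143
df = (2, 32)

test statistic = 16.814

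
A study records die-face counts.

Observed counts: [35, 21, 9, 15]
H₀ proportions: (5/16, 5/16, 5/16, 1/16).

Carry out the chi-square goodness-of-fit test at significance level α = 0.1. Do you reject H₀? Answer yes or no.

reject H₀: yes

n = 80; E_i = n·p_i = [25.00, 25.00, 25.00, 5.00]
χ² = (35−25.00)²/25.00 + (21−25.00)²/25.00 + (9−25.00)²/25.00 + (15−5.00)²/5.00 = 34.8800
df = 3
p-value (upper-tail) = 0.00000
At α=0.1: p < α → reject H₀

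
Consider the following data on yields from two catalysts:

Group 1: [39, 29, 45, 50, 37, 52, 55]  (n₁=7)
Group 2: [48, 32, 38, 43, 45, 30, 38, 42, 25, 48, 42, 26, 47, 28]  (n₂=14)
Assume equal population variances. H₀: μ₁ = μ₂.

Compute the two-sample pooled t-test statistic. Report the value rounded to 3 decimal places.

x̄₁=43.857, s₁=9.317, n₁=7
x̄₂=38.000, s₂=8.321, n₂=14
s_p² = [6·9.317² + 13·8.321²]/19 = 74.7820
SE = √(s_p²·(1/7+1/14)) = 4.0031
t = (43.857−38.000)/4.0031 = 1.4632
df = 19

test statistic = 1.463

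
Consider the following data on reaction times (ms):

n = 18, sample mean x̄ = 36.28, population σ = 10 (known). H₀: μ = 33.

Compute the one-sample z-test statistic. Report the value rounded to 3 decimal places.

test statistic = 1.392

SE = σ/√n = 10/√18 = 2.3570
z = (x̄−μ₀)/SE = (36.28−33)/2.3570 = 1.3916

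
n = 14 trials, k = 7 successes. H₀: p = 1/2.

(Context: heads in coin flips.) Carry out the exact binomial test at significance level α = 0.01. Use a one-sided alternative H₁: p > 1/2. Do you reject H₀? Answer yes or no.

reject H₀: no

Exact binomial: n=14, k=7, p₀=1/2=0.5000
P(X≥7) from Σ C(n,i)·p₀^i·(1−p₀)^(n−i)
p-value (one-sided, H₁ greater) = 0.60474
At α=0.01: p ≥ α → fail to reject H₀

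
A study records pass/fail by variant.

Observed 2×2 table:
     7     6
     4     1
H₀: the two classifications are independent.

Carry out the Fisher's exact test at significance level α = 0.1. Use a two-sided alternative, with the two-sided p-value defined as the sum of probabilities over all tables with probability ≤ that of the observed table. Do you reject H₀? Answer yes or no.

reject H₀: no

Margins: r₁=13, r₂=5, c₁=11, c₂=7, n=18
p_obs = C(13,7)·C(5,4)/C(18,11); sum pmf over tables with pmf ≤ p_obs
p-value (two-sided) = 0.59559
At α=0.1: p ≥ α → fail to reject H₀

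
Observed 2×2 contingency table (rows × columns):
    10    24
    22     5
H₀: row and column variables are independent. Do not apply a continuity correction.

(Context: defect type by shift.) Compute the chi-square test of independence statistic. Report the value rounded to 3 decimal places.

test statistic = 16.360

Row totals [34, 27], col totals [32, 29], n=61
χ² = (10−17.84)²/17.84 + (24−16.16)²/16.16 + (22−14.16)²/14.16 + (5−12.84)²/12.84 = 16.3604
df = 1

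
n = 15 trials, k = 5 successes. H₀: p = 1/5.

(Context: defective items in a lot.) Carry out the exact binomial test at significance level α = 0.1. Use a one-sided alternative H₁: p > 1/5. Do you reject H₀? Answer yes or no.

reject H₀: no

Exact binomial: n=15, k=5, p₀=1/5=0.2000
P(X≥5) from Σ C(n,i)·p₀^i·(1−p₀)^(n−i)
p-value (one-sided, H₁ greater) = 0.16423
At α=0.1: p ≥ α → fail to reject H₀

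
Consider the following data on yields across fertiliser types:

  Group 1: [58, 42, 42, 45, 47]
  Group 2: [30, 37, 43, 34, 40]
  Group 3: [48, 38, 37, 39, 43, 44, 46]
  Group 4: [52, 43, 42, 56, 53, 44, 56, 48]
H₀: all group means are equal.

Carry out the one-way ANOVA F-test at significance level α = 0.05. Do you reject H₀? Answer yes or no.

Group means [46.80, 36.80, 42.14, 49.25], grand mean 44.280
SSB = Σnᵢ(x̄ᵢ−x̄)² = 541.083; SSW = ΣΣ(x−x̄ᵢ)² = 617.957
MSB = 541.083/3 = 180.3610; MSW = 617.957/21 = 29.4265
F = MSB/MSW = 6.1292
df = (3, 21)
p-value (upper-tail) = 0.00367
At α=0.05: p < α → reject H₀

reject H₀: yes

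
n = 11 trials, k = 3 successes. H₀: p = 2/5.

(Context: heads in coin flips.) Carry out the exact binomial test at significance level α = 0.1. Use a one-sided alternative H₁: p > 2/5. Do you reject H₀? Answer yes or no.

reject H₀: no

Exact binomial: n=11, k=3, p₀=2/5=0.4000
P(X≥3) from Σ C(n,i)·p₀^i·(1−p₀)^(n−i)
p-value (one-sided, H₁ greater) = 0.88108
At α=0.1: p ≥ α → fail to reject H₀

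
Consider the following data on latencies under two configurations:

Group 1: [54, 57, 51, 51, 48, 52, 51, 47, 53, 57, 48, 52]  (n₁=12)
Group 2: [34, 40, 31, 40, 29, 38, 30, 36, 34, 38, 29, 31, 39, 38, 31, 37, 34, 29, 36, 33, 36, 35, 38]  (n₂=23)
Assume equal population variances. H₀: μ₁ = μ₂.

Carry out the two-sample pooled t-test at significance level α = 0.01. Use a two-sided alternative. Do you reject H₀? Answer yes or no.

reject H₀: yes

x̄₁=51.750, s₁=3.223, n₁=12
x̄₂=34.609, s₂=3.652, n₂=23
s_p² = [11·3.223² + 22·3.652²]/33 = 12.3554
SE = √(s_p²·(1/12+1/23)) = 1.2517
t = (51.750−34.609)/1.2517 = 13.6942
df = 33
p-value (two-sided) = 0.00000
At α=0.01: p < α → reject H₀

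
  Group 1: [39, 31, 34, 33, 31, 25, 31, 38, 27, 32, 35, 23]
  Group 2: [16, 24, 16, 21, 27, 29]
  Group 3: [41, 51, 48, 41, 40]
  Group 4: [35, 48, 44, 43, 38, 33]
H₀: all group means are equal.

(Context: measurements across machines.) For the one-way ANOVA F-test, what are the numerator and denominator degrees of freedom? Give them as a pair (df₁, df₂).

degrees of freedom = [3, 25]

k = 4 groups, N = 29 total
df = (k−1, N−k) = (4−1, 29−4) = (3, 25)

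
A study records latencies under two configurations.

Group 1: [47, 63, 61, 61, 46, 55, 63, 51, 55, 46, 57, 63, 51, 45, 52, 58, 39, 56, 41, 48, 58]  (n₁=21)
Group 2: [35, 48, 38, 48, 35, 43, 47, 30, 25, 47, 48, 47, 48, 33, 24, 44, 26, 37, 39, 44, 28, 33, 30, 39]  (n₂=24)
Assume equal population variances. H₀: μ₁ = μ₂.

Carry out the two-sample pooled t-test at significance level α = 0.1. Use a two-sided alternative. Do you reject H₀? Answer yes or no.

x̄₁=53.143, s₁=7.357, n₁=21
x̄₂=38.167, s₂=8.202, n₂=24
s_p² = [20·7.357² + 23·8.202²]/43 = 61.1606
SE = √(s_p²·(1/21+1/24)) = 2.3368
t = (53.143−38.167)/2.3368 = 6.4088
df = 43
p-value (two-sided) = 0.00000
At α=0.1: p < α → reject H₀

reject H₀: yes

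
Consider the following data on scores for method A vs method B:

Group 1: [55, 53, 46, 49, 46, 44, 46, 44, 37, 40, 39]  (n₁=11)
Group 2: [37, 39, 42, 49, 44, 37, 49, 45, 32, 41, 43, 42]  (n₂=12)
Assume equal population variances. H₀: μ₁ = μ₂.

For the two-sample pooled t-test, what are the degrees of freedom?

degrees of freedom = 21

df = n₁ + n₂ − 2 = 11 + 12 − 2 = 21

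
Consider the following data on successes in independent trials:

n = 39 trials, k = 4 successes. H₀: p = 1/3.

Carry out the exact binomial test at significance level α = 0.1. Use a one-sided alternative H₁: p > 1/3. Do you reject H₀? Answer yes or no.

Exact binomial: n=39, k=4, p₀=1/3=0.3333
P(X≥4) from Σ C(n,i)·p₀^i·(1−p₀)^(n−i)
p-value (one-sided, H₁ greater) = 0.99982
At α=0.1: p ≥ α → fail to reject H₀

reject H₀: no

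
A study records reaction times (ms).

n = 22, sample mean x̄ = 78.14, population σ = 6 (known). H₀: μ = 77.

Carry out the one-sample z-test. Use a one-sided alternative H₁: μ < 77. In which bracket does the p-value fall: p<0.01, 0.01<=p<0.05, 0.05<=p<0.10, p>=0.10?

p-value bracket: p>=0.10

SE = σ/√n = 6/√22 = 1.2792
z = (x̄−μ₀)/SE = (78.14−77)/1.2792 = 0.8912
p-value (one-sided, H₁ less) = 0.81358
→ bracket: p>=0.10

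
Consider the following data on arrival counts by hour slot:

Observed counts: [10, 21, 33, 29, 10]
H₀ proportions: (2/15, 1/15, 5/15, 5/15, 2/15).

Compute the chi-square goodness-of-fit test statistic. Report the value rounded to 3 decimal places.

test statistic = 32.000

n = 103; E_i = n·p_i = [13.73, 6.87, 34.33, 34.33, 13.73]
χ² = (10−13.73)²/13.73 + (21−6.87)²/6.87 + (33−34.33)²/34.33 + (29−34.33)²/34.33 + (10−13.73)²/13.73 = 32.0000
df = 4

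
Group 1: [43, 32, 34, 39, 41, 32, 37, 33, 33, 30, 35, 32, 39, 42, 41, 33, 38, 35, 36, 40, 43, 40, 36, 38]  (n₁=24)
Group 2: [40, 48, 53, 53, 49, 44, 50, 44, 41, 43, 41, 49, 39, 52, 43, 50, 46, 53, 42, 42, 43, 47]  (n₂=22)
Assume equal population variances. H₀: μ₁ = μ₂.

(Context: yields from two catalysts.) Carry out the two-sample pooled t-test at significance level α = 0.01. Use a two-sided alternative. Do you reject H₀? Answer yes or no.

reject H₀: yes

x̄₁=36.750, s₁=3.881, n₁=24
x̄₂=46.000, s₂=4.577, n₂=22
s_p² = [23·3.881² + 21·4.577²]/44 = 17.8750
SE = √(s_p²·(1/24+1/22)) = 1.2479
t = (36.750−46.000)/1.2479 = -7.4124
df = 44
p-value (two-sided) = 0.00000
At α=0.01: p < α → reject H₀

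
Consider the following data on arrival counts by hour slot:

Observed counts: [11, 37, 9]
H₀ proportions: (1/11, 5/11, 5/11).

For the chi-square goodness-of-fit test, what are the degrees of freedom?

df = k − 1 = 3 − 1 = 2

degrees of freedom = 2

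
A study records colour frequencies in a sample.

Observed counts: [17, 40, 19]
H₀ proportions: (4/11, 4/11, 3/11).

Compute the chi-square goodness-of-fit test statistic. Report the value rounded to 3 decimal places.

test statistic = 9.769

n = 76; E_i = n·p_i = [27.64, 27.64, 20.73]
χ² = (17−27.64)²/27.64 + (40−27.64)²/27.64 + (19−20.73)²/20.73 = 9.7686
df = 2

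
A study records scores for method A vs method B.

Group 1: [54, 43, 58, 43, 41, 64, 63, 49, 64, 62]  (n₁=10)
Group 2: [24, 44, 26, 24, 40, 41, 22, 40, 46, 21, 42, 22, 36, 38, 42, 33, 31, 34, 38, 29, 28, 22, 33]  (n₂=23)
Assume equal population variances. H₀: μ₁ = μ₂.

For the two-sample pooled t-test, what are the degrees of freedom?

df = n₁ + n₂ − 2 = 10 + 23 − 2 = 31

degrees of freedom = 31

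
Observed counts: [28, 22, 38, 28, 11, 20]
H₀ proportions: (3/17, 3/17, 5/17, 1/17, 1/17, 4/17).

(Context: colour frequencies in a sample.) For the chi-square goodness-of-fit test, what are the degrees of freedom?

degrees of freedom = 5

df = k − 1 = 6 − 1 = 5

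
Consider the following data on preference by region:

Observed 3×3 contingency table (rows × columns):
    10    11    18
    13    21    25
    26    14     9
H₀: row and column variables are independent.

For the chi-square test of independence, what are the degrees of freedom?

degrees of freedom = 4

df = (r−1)(c−1) = (3−1)·(3−1) = 4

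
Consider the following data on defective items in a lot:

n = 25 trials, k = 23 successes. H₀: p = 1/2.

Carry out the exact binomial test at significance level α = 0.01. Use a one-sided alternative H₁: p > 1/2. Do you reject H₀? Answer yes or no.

Exact binomial: n=25, k=23, p₀=1/2=0.5000
P(X≥23) from Σ C(n,i)·p₀^i·(1−p₀)^(n−i)
p-value (one-sided, H₁ greater) = 0.00001
At α=0.01: p < α → reject H₀

reject H₀: yes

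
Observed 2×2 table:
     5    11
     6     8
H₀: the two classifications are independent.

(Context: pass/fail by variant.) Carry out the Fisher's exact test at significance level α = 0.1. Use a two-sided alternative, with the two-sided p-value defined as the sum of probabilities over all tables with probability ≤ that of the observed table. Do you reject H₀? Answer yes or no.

reject H₀: no

Margins: r₁=16, r₂=14, c₁=11, c₂=19, n=30
p_obs = C(16,5)·C(14,6)/C(30,11); sum pmf over tables with pmf ≤ p_obs
p-value (two-sided) = 0.70652
At α=0.1: p ≥ α → fail to reject H₀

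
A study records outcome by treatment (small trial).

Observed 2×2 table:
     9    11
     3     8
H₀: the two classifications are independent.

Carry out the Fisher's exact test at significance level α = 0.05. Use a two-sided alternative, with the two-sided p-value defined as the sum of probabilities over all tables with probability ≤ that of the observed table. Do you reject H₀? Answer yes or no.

reject H₀: no

Margins: r₁=20, r₂=11, c₁=12, c₂=19, n=31
p_obs = C(20,9)·C(11,3)/C(31,12); sum pmf over tables with pmf ≤ p_obs
p-value (two-sided) = 0.45164
At α=0.05: p ≥ α → fail to reject H₀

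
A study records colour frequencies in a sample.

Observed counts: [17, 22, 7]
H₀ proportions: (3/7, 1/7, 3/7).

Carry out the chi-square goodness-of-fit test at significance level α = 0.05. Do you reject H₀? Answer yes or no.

reject H₀: yes

n = 46; E_i = n·p_i = [19.71, 6.57, 19.71]
χ² = (17−19.71)²/19.71 + (22−6.57)²/6.57 + (7−19.71)²/19.71 = 44.7971
df = 2
p-value (upper-tail) = 0.00000
At α=0.05: p < α → reject H₀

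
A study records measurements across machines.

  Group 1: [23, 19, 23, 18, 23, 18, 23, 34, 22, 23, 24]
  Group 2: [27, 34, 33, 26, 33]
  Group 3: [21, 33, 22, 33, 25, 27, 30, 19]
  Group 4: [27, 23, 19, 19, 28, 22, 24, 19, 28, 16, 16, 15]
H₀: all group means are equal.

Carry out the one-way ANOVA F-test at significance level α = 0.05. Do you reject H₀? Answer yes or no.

reject H₀: yes

Group means [22.73, 30.60, 26.25, 21.33], grand mean 24.139
SSB = Σnᵢ(x̄ᵢ−x̄)² = 360.757; SSW = ΣΣ(x−x̄ᵢ)² = 695.548
MSB = 360.757/3 = 120.2524; MSW = 695.548/32 = 21.7359
F = MSB/MSW = 5.5324
df = (3, 32)
p-value (upper-tail) = 0.00355
At α=0.05: p < α → reject H₀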